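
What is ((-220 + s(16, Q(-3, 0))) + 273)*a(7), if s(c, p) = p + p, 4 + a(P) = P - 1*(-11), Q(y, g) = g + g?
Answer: 742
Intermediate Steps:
Q(y, g) = 2*g
a(P) = 7 + P (a(P) = -4 + (P - 1*(-11)) = -4 + (P + 11) = -4 + (11 + P) = 7 + P)
s(c, p) = 2*p
((-220 + s(16, Q(-3, 0))) + 273)*a(7) = ((-220 + 2*(2*0)) + 273)*(7 + 7) = ((-220 + 2*0) + 273)*14 = ((-220 + 0) + 273)*14 = (-220 + 273)*14 = 53*14 = 742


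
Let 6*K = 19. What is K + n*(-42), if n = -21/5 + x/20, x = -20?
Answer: 6647/30 ≈ 221.57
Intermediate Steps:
K = 19/6 (K = (⅙)*19 = 19/6 ≈ 3.1667)
n = -26/5 (n = -21/5 - 20/20 = -21*⅕ - 20*1/20 = -21/5 - 1 = -26/5 ≈ -5.2000)
K + n*(-42) = 19/6 - 26/5*(-42) = 19/6 + 1092/5 = 6647/30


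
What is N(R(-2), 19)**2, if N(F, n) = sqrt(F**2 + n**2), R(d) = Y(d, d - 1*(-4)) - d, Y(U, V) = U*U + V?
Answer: 425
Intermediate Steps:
Y(U, V) = V + U**2 (Y(U, V) = U**2 + V = V + U**2)
R(d) = 4 + d**2 (R(d) = ((d - 1*(-4)) + d**2) - d = ((d + 4) + d**2) - d = ((4 + d) + d**2) - d = (4 + d + d**2) - d = 4 + d**2)
N(R(-2), 19)**2 = (sqrt((4 + (-2)**2)**2 + 19**2))**2 = (sqrt((4 + 4)**2 + 361))**2 = (sqrt(8**2 + 361))**2 = (sqrt(64 + 361))**2 = (sqrt(425))**2 = (5*sqrt(17))**2 = 425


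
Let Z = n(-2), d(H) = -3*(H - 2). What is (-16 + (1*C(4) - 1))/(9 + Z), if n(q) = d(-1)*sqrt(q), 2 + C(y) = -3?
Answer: -22/27 + 22*I*sqrt(2)/27 ≈ -0.81481 + 1.1523*I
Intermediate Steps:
C(y) = -5 (C(y) = -2 - 3 = -5)
d(H) = 6 - 3*H (d(H) = -3*(-2 + H) = 6 - 3*H)
n(q) = 9*sqrt(q) (n(q) = (6 - 3*(-1))*sqrt(q) = (6 + 3)*sqrt(q) = 9*sqrt(q))
Z = 9*I*sqrt(2) (Z = 9*sqrt(-2) = 9*(I*sqrt(2)) = 9*I*sqrt(2) ≈ 12.728*I)
(-16 + (1*C(4) - 1))/(9 + Z) = (-16 + (1*(-5) - 1))/(9 + 9*I*sqrt(2)) = (-16 + (-5 - 1))/(9 + 9*I*sqrt(2)) = (-16 - 6)/(9 + 9*I*sqrt(2)) = -22/(9 + 9*I*sqrt(2))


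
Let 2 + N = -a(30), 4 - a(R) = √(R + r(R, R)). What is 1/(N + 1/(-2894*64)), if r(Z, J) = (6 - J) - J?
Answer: -205829985152/2058300221953 - 68609933312*I*√6/2058300221953 ≈ -0.1 - 0.08165*I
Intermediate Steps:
r(Z, J) = 6 - 2*J
a(R) = 4 - √(6 - R) (a(R) = 4 - √(R + (6 - 2*R)) = 4 - √(6 - R))
N = -6 + 2*I*√6 (N = -2 - (4 - √(6 - 1*30)) = -2 - (4 - √(6 - 30)) = -2 - (4 - √(-24)) = -2 - (4 - 2*I*√6) = -2 + (-4 + 2*I*√6) = -6 + 2*I*√6 ≈ -6.0 + 4.899*I)
1/(N + 1/(-2894*64)) = 1/((-6 + 2*I*√6) + 1/(-2894*64)) = 1/((-6 + 2*I*√6) + 1/(-185216)) = 1/((-6 + 2*I*√6) - 1/185216) = 1/(-1111297/185216 + 2*I*√6)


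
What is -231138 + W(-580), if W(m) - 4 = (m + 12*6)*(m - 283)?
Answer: 207270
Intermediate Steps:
W(m) = 4 + (-283 + m)*(72 + m) (W(m) = 4 + (m + 12*6)*(m - 283) = 4 + (m + 72)*(-283 + m) = 4 + (72 + m)*(-283 + m) = 4 + (-283 + m)*(72 + m))
-231138 + W(-580) = -231138 + (-20372 + (-580)² - 211*(-580)) = -231138 + (-20372 + 336400 + 122380) = -231138 + 438408 = 207270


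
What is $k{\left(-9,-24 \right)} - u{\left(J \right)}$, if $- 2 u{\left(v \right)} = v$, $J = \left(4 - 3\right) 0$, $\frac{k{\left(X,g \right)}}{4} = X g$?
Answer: $864$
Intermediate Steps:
$k{\left(X,g \right)} = 4 X g$
$J = 0$ ($J = 1 \cdot 0 = 0$)
$u{\left(v \right)} = - \frac{v}{2}$
$k{\left(-9,-24 \right)} - u{\left(J \right)} = 4 \left(-9\right) \left(-24\right) - \left(- \frac{1}{2}\right) 0 = 864 - 0 = 864 + 0 = 864$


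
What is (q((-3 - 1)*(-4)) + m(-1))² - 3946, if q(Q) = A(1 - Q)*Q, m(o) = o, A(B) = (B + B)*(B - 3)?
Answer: 74628375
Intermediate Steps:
A(B) = 2*B*(-3 + B) (A(B) = (2*B)*(-3 + B) = 2*B*(-3 + B))
q(Q) = 2*Q*(1 - Q)*(-2 - Q) (q(Q) = (2*(1 - Q)*(-3 + (1 - Q)))*Q = (2*(1 - Q)*(-2 - Q))*Q = 2*Q*(1 - Q)*(-2 - Q))
(q((-3 - 1)*(-4)) + m(-1))² - 3946 = (2*((-3 - 1)*(-4))*(-1 + (-3 - 1)*(-4))*(2 + (-3 - 1)*(-4)) - 1)² - 3946 = (2*(-4*(-4))*(-1 - 4*(-4))*(2 - 4*(-4)) - 1)² - 3946 = (2*16*(-1 + 16)*(2 + 16) - 1)² - 3946 = (2*16*15*18 - 1)² - 3946 = (8640 - 1)² - 3946 = 8639² - 3946 = 74632321 - 3946 = 74628375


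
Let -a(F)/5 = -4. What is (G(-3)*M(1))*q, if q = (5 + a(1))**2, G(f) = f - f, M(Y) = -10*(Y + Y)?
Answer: 0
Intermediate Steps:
a(F) = 20 (a(F) = -5*(-4) = 20)
M(Y) = -20*Y
G(f) = 0
q = 625 (q = (5 + 20)**2 = 25**2 = 625)
(G(-3)*M(1))*q = (0*(-20*1))*625 = (0*(-20))*625 = 0*625 = 0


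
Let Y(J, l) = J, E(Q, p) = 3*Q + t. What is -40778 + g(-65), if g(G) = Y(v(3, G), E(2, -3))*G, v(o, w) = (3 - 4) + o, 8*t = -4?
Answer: -40908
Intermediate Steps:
t = -½ (t = (⅛)*(-4) = -½ ≈ -0.50000)
v(o, w) = -1 + o
E(Q, p) = -½ + 3*Q (E(Q, p) = 3*Q - ½ = -½ + 3*Q)
g(G) = 2*G (g(G) = (-1 + 3)*G = 2*G)
-40778 + g(-65) = -40778 + 2*(-65) = -40778 - 130 = -40908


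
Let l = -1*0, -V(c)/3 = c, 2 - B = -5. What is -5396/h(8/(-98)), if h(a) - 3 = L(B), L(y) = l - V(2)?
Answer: -5396/9 ≈ -599.56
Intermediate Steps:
B = 7 (B = 2 - 1*(-5) = 2 + 5 = 7)
V(c) = -3*c
l = 0
L(y) = 6 (L(y) = 0 - (-3)*2 = 0 - 1*(-6) = 0 + 6 = 6)
h(a) = 9 (h(a) = 3 + 6 = 9)
-5396/h(8/(-98)) = -5396/9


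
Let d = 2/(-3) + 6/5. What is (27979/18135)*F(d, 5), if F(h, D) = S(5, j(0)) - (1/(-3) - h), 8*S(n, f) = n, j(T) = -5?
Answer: 5008241/2176200 ≈ 2.3014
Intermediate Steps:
d = 8/15 (d = 2*(-⅓) + 6*(⅕) = -⅔ + 6/5 = 8/15 ≈ 0.53333)
S(n, f) = n/8
F(h, D) = 23/24 + h (F(h, D) = (⅛)*5 - (1/(-3) - h) = 5/8 - (-⅓ - h) = 5/8 + (⅓ + h) = 23/24 + h)
(27979/18135)*F(d, 5) = (27979/18135)*(23/24 + 8/15) = (27979*(1/18135))*(179/120) = (27979/18135)*(179/120) = 5008241/2176200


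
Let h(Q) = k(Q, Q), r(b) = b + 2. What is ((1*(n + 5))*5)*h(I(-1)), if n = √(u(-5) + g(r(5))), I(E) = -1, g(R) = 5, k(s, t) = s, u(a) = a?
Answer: -25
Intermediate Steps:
r(b) = 2 + b
h(Q) = Q
n = 0 (n = √(-5 + 5) = √0 = 0)
((1*(n + 5))*5)*h(I(-1)) = ((1*(0 + 5))*5)*(-1) = ((1*5)*5)*(-1) = (5*5)*(-1) = 25*(-1) = -25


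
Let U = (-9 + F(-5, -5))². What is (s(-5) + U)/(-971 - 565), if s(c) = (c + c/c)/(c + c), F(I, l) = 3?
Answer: -91/3840 ≈ -0.023698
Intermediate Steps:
s(c) = (1 + c)/(2*c) (s(c) = (c + 1)/((2*c)) = (1 + c)*(1/(2*c)) = (1 + c)/(2*c))
U = 36 (U = (-9 + 3)² = (-6)² = 36)
(s(-5) + U)/(-971 - 565) = ((½)*(1 - 5)/(-5) + 36)/(-971 - 565) = ((½)*(-⅕)*(-4) + 36)/(-1536) = (⅖ + 36)*(-1/1536) = (182/5)*(-1/1536) = -91/3840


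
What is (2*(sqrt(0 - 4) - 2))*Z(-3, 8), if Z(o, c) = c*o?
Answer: 96 - 96*I ≈ 96.0 - 96.0*I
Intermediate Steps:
(2*(sqrt(0 - 4) - 2))*Z(-3, 8) = (2*(sqrt(0 - 4) - 2))*(8*(-3)) = (2*(sqrt(-4) - 2))*(-24) = (2*(2*I - 2))*(-24) = (2*(-2 + 2*I))*(-24) = (-4 + 4*I)*(-24) = 96 - 96*I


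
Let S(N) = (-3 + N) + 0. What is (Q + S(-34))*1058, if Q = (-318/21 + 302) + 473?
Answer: 5353480/7 ≈ 7.6478e+5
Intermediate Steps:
Q = 5319/7 (Q = (-318*1/21 + 302) + 473 = (-106/7 + 302) + 473 = 2008/7 + 473 = 5319/7 ≈ 759.86)
S(N) = -3 + N
(Q + S(-34))*1058 = (5319/7 + (-3 - 34))*1058 = (5319/7 - 37)*1058 = (5060/7)*1058 = 5353480/7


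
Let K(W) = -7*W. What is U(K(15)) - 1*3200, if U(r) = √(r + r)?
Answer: -3200 + I*√210 ≈ -3200.0 + 14.491*I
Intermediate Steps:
U(r) = √2*√r (U(r) = √(2*r) = √2*√r)
U(K(15)) - 1*3200 = √2*√(-7*15) - 1*3200 = √2*√(-105) - 3200 = √2*(I*√105) - 3200 = I*√210 - 3200 = -3200 + I*√210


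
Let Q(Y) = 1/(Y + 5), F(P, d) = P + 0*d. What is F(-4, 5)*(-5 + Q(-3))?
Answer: 18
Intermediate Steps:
F(P, d) = P (F(P, d) = P + 0 = P)
Q(Y) = 1/(5 + Y)
F(-4, 5)*(-5 + Q(-3)) = -4*(-5 + 1/(5 - 3)) = -4*(-5 + 1/2) = -4*(-9/2) = 18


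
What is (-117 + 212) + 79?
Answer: 174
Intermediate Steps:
(-117 + 212) + 79 = 95 + 79 = 174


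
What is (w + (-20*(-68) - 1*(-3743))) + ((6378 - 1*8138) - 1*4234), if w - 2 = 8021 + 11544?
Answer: 18676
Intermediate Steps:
w = 19567 (w = 2 + (8021 + 11544) = 2 + 19565 = 19567)
(w + (-20*(-68) - 1*(-3743))) + ((6378 - 1*8138) - 1*4234) = (19567 + (-20*(-68) - 1*(-3743))) + ((6378 - 1*8138) - 1*4234) = (19567 + (1360 + 3743)) + ((6378 - 8138) - 4234) = (19567 + 5103) + (-1760 - 4234) = 24670 - 5994 = 18676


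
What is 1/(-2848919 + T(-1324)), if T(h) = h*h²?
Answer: -1/2323789143 ≈ -4.3033e-10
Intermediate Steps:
T(h) = h³
1/(-2848919 + T(-1324)) = 1/(-2848919 + (-1324)³) = 1/(-2848919 - 2320940224) = 1/(-2323789143) = -1/2323789143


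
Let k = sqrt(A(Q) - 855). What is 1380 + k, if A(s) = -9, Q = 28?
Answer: 1380 + 12*I*sqrt(6) ≈ 1380.0 + 29.394*I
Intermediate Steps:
k = 12*I*sqrt(6) (k = sqrt(-9 - 855) = sqrt(-864) = 12*I*sqrt(6) ≈ 29.394*I)
1380 + k = 1380 + 12*I*sqrt(6)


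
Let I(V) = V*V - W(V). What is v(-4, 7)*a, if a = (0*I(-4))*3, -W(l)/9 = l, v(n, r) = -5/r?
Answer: 0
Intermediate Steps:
W(l) = -9*l
I(V) = V**2 + 9*V (I(V) = V*V - (-9)*V = V**2 + 9*V)
a = 0 (a = (0*(-4*(9 - 4)))*3 = (0*(-4*5))*3 = (0*(-20))*3 = 0*3 = 0)
v(-4, 7)*a = -5/7*0 = 0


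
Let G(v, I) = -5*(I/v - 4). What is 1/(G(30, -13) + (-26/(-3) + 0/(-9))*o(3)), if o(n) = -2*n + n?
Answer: -6/23 ≈ -0.26087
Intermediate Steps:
o(n) = -n
G(v, I) = 20 - 5*I/v (G(v, I) = -5*(-4 + I/v) = 20 - 5*I/v)
1/(G(30, -13) + (-26/(-3) + 0/(-9))*o(3)) = 1/((20 - 5*(-13)/30) + (-26/(-3) + 0/(-9))*(-1*3)) = 1/((20 - 5*(-13)*1/30) + (-26*(-⅓) + 0*(-⅑))*(-3)) = 1/((20 + 13/6) + (26/3 + 0)*(-3)) = 1/(133/6 + (26/3)*(-3)) = 1/(133/6 - 26) = 1/(-23/6) = -6/23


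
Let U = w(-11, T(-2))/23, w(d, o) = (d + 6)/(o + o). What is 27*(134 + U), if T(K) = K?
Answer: 332991/92 ≈ 3619.5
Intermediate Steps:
w(d, o) = (6 + d)/(2*o) (w(d, o) = (6 + d)/((2*o)) = (6 + d)*(1/(2*o)) = (6 + d)/(2*o))
U = 5/92 (U = ((½)*(6 - 11)/(-2))/23 = ((½)*(-½)*(-5))*(1/23) = (5/4)*(1/23) = 5/92 ≈ 0.054348)
27*(134 + U) = 27*(134 + 5/92) = 27*(12333/92) = 332991/92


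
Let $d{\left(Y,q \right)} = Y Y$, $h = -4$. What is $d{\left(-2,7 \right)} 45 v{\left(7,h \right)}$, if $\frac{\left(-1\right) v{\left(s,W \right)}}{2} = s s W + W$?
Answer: $72000$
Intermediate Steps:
$v{\left(s,W \right)} = - 2 W - 2 W s^{2}$ ($v{\left(s,W \right)} = - 2 \left(s s W + W\right) = - 2 \left(s^{2} W + W\right) = - 2 \left(W s^{2} + W\right) = - 2 \left(W + W s^{2}\right) = - 2 W - 2 W s^{2}$)
$d{\left(Y,q \right)} = Y^{2}$
$d{\left(-2,7 \right)} 45 v{\left(7,h \right)} = \left(-2\right)^{2} \cdot 45 \left(\left(-2\right) \left(-4\right) \left(1 + 7^{2}\right)\right) = 4 \cdot 45 \left(\left(-2\right) \left(-4\right) \left(1 + 49\right)\right) = 180 \left(\left(-2\right) \left(-4\right) 50\right) = 180 \cdot 400 = 72000$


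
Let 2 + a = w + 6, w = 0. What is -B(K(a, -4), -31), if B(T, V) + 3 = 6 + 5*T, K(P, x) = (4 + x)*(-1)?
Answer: -3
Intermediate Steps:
a = 4 (a = -2 + (0 + 6) = -2 + 6 = 4)
K(P, x) = -4 - x
B(T, V) = 3 + 5*T (B(T, V) = -3 + (6 + 5*T) = 3 + 5*T)
-B(K(a, -4), -31) = -(3 + 5*(-4 - 1*(-4))) = -(3 + 5*(-4 + 4)) = -(3 + 5*0) = -(3 + 0) = -1*3 = -3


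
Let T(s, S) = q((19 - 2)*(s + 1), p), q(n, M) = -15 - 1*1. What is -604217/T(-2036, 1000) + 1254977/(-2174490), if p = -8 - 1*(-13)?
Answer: 656921872349/17395920 ≈ 37763.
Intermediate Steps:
p = 5 (p = -8 + 13 = 5)
q(n, M) = -16 (q(n, M) = -15 - 1 = -16)
T(s, S) = -16
-604217/T(-2036, 1000) + 1254977/(-2174490) = -604217/(-16) + 1254977/(-2174490) = -604217*(-1/16) + 1254977*(-1/2174490) = 604217/16 - 1254977/2174490 = 656921872349/17395920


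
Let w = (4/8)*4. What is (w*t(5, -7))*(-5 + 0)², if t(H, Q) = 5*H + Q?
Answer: 900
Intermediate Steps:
t(H, Q) = Q + 5*H
w = 2 (w = (4*(⅛))*4 = (½)*4 = 2)
(w*t(5, -7))*(-5 + 0)² = (2*(-7 + 5*5))*(-5 + 0)² = (2*(-7 + 25))*(-5)² = (2*18)*25 = 36*25 = 900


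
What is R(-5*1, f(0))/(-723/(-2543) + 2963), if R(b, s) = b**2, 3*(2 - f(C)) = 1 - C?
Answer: 63575/7535632 ≈ 0.0084366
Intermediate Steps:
f(C) = 5/3 + C/3 (f(C) = 2 - (1 - C)/3 = 2 + (-1/3 + C/3) = 5/3 + C/3)
R(-5*1, f(0))/(-723/(-2543) + 2963) = (-5*1)**2/(-723/(-2543) + 2963) = (-5)**2/(-723*(-1/2543) + 2963) = 25/(723/2543 + 2963) = 25/(7535632/2543) = 25*(2543/7535632) = 63575/7535632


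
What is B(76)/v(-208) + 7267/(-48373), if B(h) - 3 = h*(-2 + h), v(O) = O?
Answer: -21054339/773968 ≈ -27.203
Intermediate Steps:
B(h) = 3 + h*(-2 + h)
B(76)/v(-208) + 7267/(-48373) = (3 + 76² - 2*76)/(-208) + 7267/(-48373) = (3 + 5776 - 152)*(-1/208) + 7267*(-1/48373) = 5627*(-1/208) - 559/3721 = -5627/208 - 559/3721 = -21054339/773968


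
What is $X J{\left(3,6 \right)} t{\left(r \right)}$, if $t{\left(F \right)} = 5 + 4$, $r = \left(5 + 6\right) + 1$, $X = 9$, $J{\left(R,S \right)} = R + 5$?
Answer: $648$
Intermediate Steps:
$J{\left(R,S \right)} = 5 + R$
$r = 12$ ($r = 11 + 1 = 12$)
$t{\left(F \right)} = 9$
$X J{\left(3,6 \right)} t{\left(r \right)} = 9 \left(5 + 3\right) 9 = 9 \cdot 8 \cdot 9 = 72 \cdot 9 = 648$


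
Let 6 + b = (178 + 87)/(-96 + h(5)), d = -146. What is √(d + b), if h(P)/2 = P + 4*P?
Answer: I*√333822/46 ≈ 12.56*I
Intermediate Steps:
h(P) = 10*P (h(P) = 2*(P + 4*P) = 2*(5*P) = 10*P)
b = -541/46 (b = -6 + (178 + 87)/(-96 + 10*5) = -6 + 265/(-96 + 50) = -6 + 265/(-46) = -6 + 265*(-1/46) = -6 - 265/46 = -541/46 ≈ -11.761)
√(d + b) = √(-146 - 541/46) = √(-7257/46) = I*√333822/46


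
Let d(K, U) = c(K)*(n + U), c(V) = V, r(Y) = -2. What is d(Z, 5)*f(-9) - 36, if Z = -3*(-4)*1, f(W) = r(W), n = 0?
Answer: -156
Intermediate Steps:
f(W) = -2
Z = 12 (Z = 12*1 = 12)
d(K, U) = K*U (d(K, U) = K*(0 + U) = K*U)
d(Z, 5)*f(-9) - 36 = (12*5)*(-2) - 36 = 60*(-2) - 36 = -120 - 36 = -156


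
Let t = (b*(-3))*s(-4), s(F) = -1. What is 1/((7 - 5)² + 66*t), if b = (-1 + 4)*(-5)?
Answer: -1/2966 ≈ -0.00033715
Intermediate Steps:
b = -15 (b = 3*(-5) = -15)
t = -45 (t = -15*(-3)*(-1) = 45*(-1) = -45)
1/((7 - 5)² + 66*t) = 1/((7 - 5)² + 66*(-45)) = 1/(2² - 2970) = 1/(4 - 2970) = 1/(-2966) = -1/2966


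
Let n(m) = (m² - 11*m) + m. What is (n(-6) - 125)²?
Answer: 841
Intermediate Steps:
n(m) = m² - 10*m
(n(-6) - 125)² = (-6*(-10 - 6) - 125)² = (-6*(-16) - 125)² = (96 - 125)² = (-29)² = 841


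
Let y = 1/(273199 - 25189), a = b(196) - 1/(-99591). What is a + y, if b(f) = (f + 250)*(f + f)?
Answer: 1439424719286907/8233187970 ≈ 1.7483e+5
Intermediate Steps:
b(f) = 2*f*(250 + f) (b(f) = (250 + f)*(2*f) = 2*f*(250 + f))
a = 17411693713/99591 (a = 2*196*(250 + 196) - 1/(-99591) = 2*196*446 - 1*(-1/99591) = 174832 + 1/99591 = 17411693713/99591 ≈ 1.7483e+5)
y = 1/248010 ≈ 4.0321e-6
a + y = 17411693713/99591 + 1/248010 = 1439424719286907/8233187970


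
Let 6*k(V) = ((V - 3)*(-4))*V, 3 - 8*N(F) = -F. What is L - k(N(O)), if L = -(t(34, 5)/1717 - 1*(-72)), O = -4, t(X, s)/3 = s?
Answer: -11826419/164832 ≈ -71.748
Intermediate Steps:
t(X, s) = 3*s
N(F) = 3/8 + F/8 (N(F) = 3/8 - (-1)*F/8 = 3/8 + F/8)
k(V) = V*(12 - 4*V)/6 (k(V) = (((V - 3)*(-4))*V)/6 = (((-3 + V)*(-4))*V)/6 = ((12 - 4*V)*V)/6 = (V*(12 - 4*V))/6 = V*(12 - 4*V)/6)
L = -123639/1717 (L = -((3*5)/1717 - 1*(-72)) = -(15*(1/1717) + 72) = -(15/1717 + 72) = -1*123639/1717 = -123639/1717 ≈ -72.009)
L - k(N(O)) = -123639/1717 - 2*(3/8 + (⅛)*(-4))*(3 - (3/8 + (⅛)*(-4)))/3 = -123639/1717 - 2*(3/8 - ½)*(3 - (3/8 - ½))/3 = -123639/1717 - 2*(-1)*(3 - 1*(-⅛))/(3*8) = -123639/1717 - 2*(-1)*(3 + ⅛)/(3*8) = -123639/1717 - 2*(-1)*25/(3*8*8) = -123639/1717 - 1*(-25/96) = -123639/1717 + 25/96 = -11826419/164832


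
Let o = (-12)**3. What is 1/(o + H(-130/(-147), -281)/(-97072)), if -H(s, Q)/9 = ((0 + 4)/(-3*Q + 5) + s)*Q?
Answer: -1008383936/1742510798409 ≈ -0.00057870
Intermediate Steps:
H(s, Q) = -9*Q*(s + 4/(5 - 3*Q)) (H(s, Q) = -9*((0 + 4)/(-3*Q + 5) + s)*Q = -9*(4/(5 - 3*Q) + s)*Q = -9*(s + 4/(5 - 3*Q))*Q = -9*Q*(s + 4/(5 - 3*Q)))
o = -1728
1/(o + H(-130/(-147), -281)/(-97072)) = 1/(-1728 + (9*(-281)*(4 + 5*(-130/(-147)) - 3*(-281)*(-130/(-147)))/(-5 + 3*(-281)))/(-97072)) = 1/(-1728 + (9*(-281)*(4 + 5*(-130*(-1/147)) - 3*(-281)*(-130*(-1/147)))/(-5 - 843))*(-1/97072)) = 1/(-1728 + (9*(-281)*(4 + 5*(130/147) - 3*(-281)*130/147)/(-848))*(-1/97072)) = 1/(-1728 + (9*(-281)*(-1/848)*(4 + 650/147 + 36530/49))*(-1/97072)) = 1/(-1728 + (9*(-281)*(-1/848)*(110828/147))*(-1/97072)) = 1/(-1728 + (23357001/10388)*(-1/97072)) = 1/(-1728 - 23357001/1008383936) = 1/(-1742510798409/1008383936) = -1008383936/1742510798409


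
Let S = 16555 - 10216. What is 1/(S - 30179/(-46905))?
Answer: 46905/297360974 ≈ 0.00015774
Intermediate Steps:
S = 6339
1/(S - 30179/(-46905)) = 1/(6339 - 30179/(-46905)) = 1/(6339 - 30179*(-1/46905)) = 1/(6339 + 30179/46905) = 1/(297360974/46905) = 46905/297360974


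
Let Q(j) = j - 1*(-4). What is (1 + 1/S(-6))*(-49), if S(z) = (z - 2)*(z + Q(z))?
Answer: -3185/64 ≈ -49.766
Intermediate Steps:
Q(j) = 4 + j (Q(j) = j + 4 = 4 + j)
S(z) = (-2 + z)*(4 + 2*z) (S(z) = (z - 2)*(z + (4 + z)) = (-2 + z)*(4 + 2*z))
(1 + 1/S(-6))*(-49) = (1 + 1/(-8 + 2*(-6)²))*(-49) = (1 + 1/(-8 + 2*36))*(-49) = (1 + 1/(-8 + 72))*(-49) = (1 + 1/64)*(-49) = (65/64)*(-49) = -3185/64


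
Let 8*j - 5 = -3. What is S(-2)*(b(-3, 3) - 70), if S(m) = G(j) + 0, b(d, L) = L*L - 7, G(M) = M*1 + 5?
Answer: -357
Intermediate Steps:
j = ¼ (j = 5/8 + (⅛)*(-3) = 5/8 - 3/8 = ¼ ≈ 0.25000)
G(M) = 5 + M (G(M) = M + 5 = 5 + M)
b(d, L) = -7 + L² (b(d, L) = L² - 7 = -7 + L²)
S(m) = 21/4 (S(m) = (5 + ¼) + 0 = 21/4 + 0 = 21/4)
S(-2)*(b(-3, 3) - 70) = 21*((-7 + 3²) - 70)/4 = 21*((-7 + 9) - 70)/4 = 21*(2 - 70)/4 = (21/4)*(-68) = -357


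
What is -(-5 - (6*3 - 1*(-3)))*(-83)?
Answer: -2158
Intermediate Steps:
-(-5 - (6*3 - 1*(-3)))*(-83) = -(-5 - (18 + 3))*(-83) = -(-5 - 1*21)*(-83) = -(-5 - 21)*(-83) = -1*(-26)*(-83) = 26*(-83) = -2158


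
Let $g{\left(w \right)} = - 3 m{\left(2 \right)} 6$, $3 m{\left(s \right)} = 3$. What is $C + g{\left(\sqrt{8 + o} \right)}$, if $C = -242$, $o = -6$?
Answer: $-260$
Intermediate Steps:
$m{\left(s \right)} = 1$ ($m{\left(s \right)} = \frac{1}{3} \cdot 3 = 1$)
$g{\left(w \right)} = -18$ ($g{\left(w \right)} = \left(-3\right) 1 \cdot 6 = \left(-3\right) 6 = -18$)
$C + g{\left(\sqrt{8 + o} \right)} = -242 - 18 = -260$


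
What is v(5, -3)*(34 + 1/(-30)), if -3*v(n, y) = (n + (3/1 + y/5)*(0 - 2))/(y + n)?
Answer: -1019/900 ≈ -1.1322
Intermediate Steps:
v(n, y) = -(-6 + n - 2*y/5)/(3*(n + y)) (v(n, y) = -(n + (3/1 + y/5)*(0 - 2))/(3*(y + n)) = -(n + (3*1 + y*(1/5))*(-2))/(3*(n + y)) = -(n + (3 + y/5)*(-2))/(3*(n + y)) = -(n + (-6 - 2*y/5))/(3*(n + y)) = -(-6 + n - 2*y/5)/(3*(n + y)))
v(5, -3)*(34 + 1/(-30)) = ((2 - 1/3*5 + (2/15)*(-3))/(5 - 3))*(34 + 1/(-30)) = ((2 - 5/3 - 2/5)/2)*(34 - 1/30) = ((1/2)*(-1/15))*(1019/30) = -1/30*1019/30 = -1019/900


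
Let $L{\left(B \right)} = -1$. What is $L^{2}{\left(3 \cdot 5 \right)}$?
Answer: $1$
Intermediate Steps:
$L^{2}{\left(3 \cdot 5 \right)} = \left(-1\right)^{2} = 1$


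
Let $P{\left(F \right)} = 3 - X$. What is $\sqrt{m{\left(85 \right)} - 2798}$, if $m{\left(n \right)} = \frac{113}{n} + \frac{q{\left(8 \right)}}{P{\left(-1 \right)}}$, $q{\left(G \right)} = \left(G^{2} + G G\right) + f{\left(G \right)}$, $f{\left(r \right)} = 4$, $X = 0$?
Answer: $\frac{i \sqrt{19888045}}{85} \approx 52.466 i$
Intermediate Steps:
$q{\left(G \right)} = 4 + 2 G^{2}$ ($q{\left(G \right)} = \left(G^{2} + G G\right) + 4 = \left(G^{2} + G^{2}\right) + 4 = 2 G^{2} + 4 = 4 + 2 G^{2}$)
$P{\left(F \right)} = 3$ ($P{\left(F \right)} = 3 - 0 = 3 + 0 = 3$)
$m{\left(n \right)} = 44 + \frac{113}{n}$ ($m{\left(n \right)} = \frac{113}{n} + \frac{4 + 2 \cdot 8^{2}}{3} = \frac{113}{n} + \left(4 + 2 \cdot 64\right) \frac{1}{3} = \frac{113}{n} + \left(4 + 128\right) \frac{1}{3} = \frac{113}{n} + 132 \cdot \frac{1}{3} = \frac{113}{n} + 44 = 44 + \frac{113}{n}$)
$\sqrt{m{\left(85 \right)} - 2798} = \sqrt{\left(44 + \frac{113}{85}\right) - 2798} = \sqrt{\frac{3853}{85} - 2798} = \sqrt{- \frac{233977}{85}} = \frac{i \sqrt{19888045}}{85}$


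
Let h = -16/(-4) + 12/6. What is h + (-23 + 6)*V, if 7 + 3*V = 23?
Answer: -254/3 ≈ -84.667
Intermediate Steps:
V = 16/3 (V = -7/3 + (1/3)*23 = -7/3 + 23/3 = 16/3 ≈ 5.3333)
h = 6 (h = -16*(-1/4) + 12*(1/6) = 4 + 2 = 6)
h + (-23 + 6)*V = 6 + (-23 + 6)*(16/3) = 6 - 17*16/3 = 6 - 272/3 = -254/3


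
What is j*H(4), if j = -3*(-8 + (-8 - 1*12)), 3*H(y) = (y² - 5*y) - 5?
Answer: -252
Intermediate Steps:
H(y) = -5/3 - 5*y/3 + y²/3 (H(y) = ((y² - 5*y) - 5)/3 = (-5 + y² - 5*y)/3 = -5/3 - 5*y/3 + y²/3)
j = 84 (j = -3*(-8 + (-8 - 12)) = -3*(-8 - 20) = -3*(-28) = 84)
j*H(4) = 84*(-5/3 - 5/3*4 + (⅓)*4²) = 84*(-5/3 - 20/3 + (⅓)*16) = 84*(-5/3 - 20/3 + 16/3) = 84*(-3) = -252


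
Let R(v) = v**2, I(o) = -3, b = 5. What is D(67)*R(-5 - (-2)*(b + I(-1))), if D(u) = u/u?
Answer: 1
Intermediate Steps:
D(u) = 1
D(67)*R(-5 - (-2)*(b + I(-1))) = 1*(-5 - (-2)*(5 - 3))**2 = 1*(-5 - (-2)*2)**2 = 1*(-5 - 1*(-4))**2 = 1*(-5 + 4)**2 = 1*(-1)**2 = 1*1 = 1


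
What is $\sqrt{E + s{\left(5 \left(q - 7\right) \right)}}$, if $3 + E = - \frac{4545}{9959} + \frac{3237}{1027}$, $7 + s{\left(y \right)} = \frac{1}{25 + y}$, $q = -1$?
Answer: $\frac{i \sqrt{1026603568467465}}{11801415} \approx 2.715 i$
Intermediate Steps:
$s{\left(y \right)} = -7 + \frac{1}{25 + y}$
$E = - \frac{239547}{786761}$ ($E = -3 + \left(- \frac{4545}{9959} + \frac{3237}{1027}\right) = -3 + \left(\left(-4545\right) \frac{1}{9959} + 3237 \cdot \frac{1}{1027}\right) = -3 + \left(- \frac{4545}{9959} + \frac{249}{79}\right) = -3 + \frac{2120736}{786761} = - \frac{239547}{786761} \approx -0.30447$)
$\sqrt{E + s{\left(5 \left(q - 7\right) \right)}} = \sqrt{- \frac{239547}{786761} + \frac{-174 - 7 \cdot 5 \left(-1 - 7\right)}{25 + 5 \left(-1 - 7\right)}} = \sqrt{- \frac{239547}{786761} + \frac{-174 - 7 \cdot 5 \left(-8\right)}{25 + 5 \left(-8\right)}} = \sqrt{- \frac{239547}{786761} + \frac{-174 - -280}{25 - 40}} = \sqrt{- \frac{239547}{786761} + \frac{-174 + 280}{-15}} = \sqrt{- \frac{239547}{786761} - \frac{106}{15}} = \sqrt{- \frac{86989871}{11801415}} = \frac{i \sqrt{1026603568467465}}{11801415}$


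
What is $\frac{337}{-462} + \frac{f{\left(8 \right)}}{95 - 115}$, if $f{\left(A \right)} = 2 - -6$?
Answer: $- \frac{2609}{2310} \approx -1.1294$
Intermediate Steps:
$f{\left(A \right)} = 8$ ($f{\left(A \right)} = 2 + 6 = 8$)
$\frac{337}{-462} + \frac{f{\left(8 \right)}}{95 - 115} = \frac{337}{-462} + \frac{8}{95 - 115} = 337 \left(- \frac{1}{462}\right) + \frac{8}{-20} = - \frac{337}{462} + 8 \left(- \frac{1}{20}\right) = - \frac{337}{462} - \frac{2}{5} = - \frac{2609}{2310}$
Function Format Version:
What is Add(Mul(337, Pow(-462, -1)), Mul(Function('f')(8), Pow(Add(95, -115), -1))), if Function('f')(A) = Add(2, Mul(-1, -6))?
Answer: Rational(-2609, 2310) ≈ -1.1294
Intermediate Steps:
Function('f')(A) = 8 (Function('f')(A) = Add(2, 6) = 8)
Add(Mul(337, Pow(-462, -1)), Mul(Function('f')(8), Pow(Add(95, -115), -1))) = Add(Mul(337, Pow(-462, -1)), Mul(8, Pow(Add(95, -115), -1))) = Add(Mul(337, Rational(-1, 462)), Mul(8, Pow(-20, -1))) = Add(Rational(-337, 462), Mul(8, Rational(-1, 20))) = Add(Rational(-337, 462), Rational(-2, 5)) = Rational(-2609, 2310)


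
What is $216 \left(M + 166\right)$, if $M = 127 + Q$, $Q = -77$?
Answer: $46656$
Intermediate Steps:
$M = 50$ ($M = 127 - 77 = 50$)
$216 \left(M + 166\right) = 216 \left(50 + 166\right) = 216 \cdot 216 = 46656$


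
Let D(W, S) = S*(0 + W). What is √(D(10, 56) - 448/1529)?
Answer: 12*√9086847/1529 ≈ 23.658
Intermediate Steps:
D(W, S) = S*W
√(D(10, 56) - 448/1529) = √(56*10 - 448/1529) = √(560 - 448*1/1529) = √(560 - 448/1529) = √(855792/1529) = 12*√9086847/1529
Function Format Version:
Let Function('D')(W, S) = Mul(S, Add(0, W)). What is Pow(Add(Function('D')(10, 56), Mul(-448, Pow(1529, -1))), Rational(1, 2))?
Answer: Mul(Rational(12, 1529), Pow(9086847, Rational(1, 2))) ≈ 23.658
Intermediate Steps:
Function('D')(W, S) = Mul(S, W)
Pow(Add(Function('D')(10, 56), Mul(-448, Pow(1529, -1))), Rational(1, 2)) = Pow(Add(Mul(56, 10), Mul(-448, Pow(1529, -1))), Rational(1, 2)) = Pow(Add(560, Mul(-448, Rational(1, 1529))), Rational(1, 2)) = Pow(Add(560, Rational(-448, 1529)), Rational(1, 2)) = Pow(Rational(855792, 1529), Rational(1, 2)) = Mul(Rational(12, 1529), Pow(9086847, Rational(1, 2)))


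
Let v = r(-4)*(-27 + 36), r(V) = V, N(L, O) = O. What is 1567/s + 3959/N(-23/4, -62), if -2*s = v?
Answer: 6473/279 ≈ 23.201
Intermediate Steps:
v = -36 (v = -4*(-27 + 36) = -4*9 = -36)
s = 18 (s = -1/2*(-36) = 18)
1567/s + 3959/N(-23/4, -62) = 1567/18 + 3959/(-62) = 1567*(1/18) + 3959*(-1/62) = 1567/18 - 3959/62 = 6473/279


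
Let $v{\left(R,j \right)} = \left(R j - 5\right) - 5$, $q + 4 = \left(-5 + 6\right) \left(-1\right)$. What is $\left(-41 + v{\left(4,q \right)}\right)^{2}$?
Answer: $5041$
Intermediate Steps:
$q = -5$ ($q = -4 + \left(-5 + 6\right) \left(-1\right) = -4 + 1 \left(-1\right) = -4 - 1 = -5$)
$v{\left(R,j \right)} = -10 + R j$ ($v{\left(R,j \right)} = \left(-5 + R j\right) - 5 = -10 + R j$)
$\left(-41 + v{\left(4,q \right)}\right)^{2} = \left(-41 + \left(-10 + 4 \left(-5\right)\right)\right)^{2} = \left(-41 - 30\right)^{2} = \left(-71\right)^{2} = 5041$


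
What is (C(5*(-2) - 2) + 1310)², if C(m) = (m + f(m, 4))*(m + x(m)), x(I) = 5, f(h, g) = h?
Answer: 2184484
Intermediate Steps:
C(m) = 2*m*(5 + m) (C(m) = (m + m)*(m + 5) = (2*m)*(5 + m) = 2*m*(5 + m))
(C(5*(-2) - 2) + 1310)² = (2*(5*(-2) - 2)*(5 + (5*(-2) - 2)) + 1310)² = (2*(-10 - 2)*(5 + (-10 - 2)) + 1310)² = (2*(-12)*(5 - 12) + 1310)² = (2*(-12)*(-7) + 1310)² = (168 + 1310)² = 1478² = 2184484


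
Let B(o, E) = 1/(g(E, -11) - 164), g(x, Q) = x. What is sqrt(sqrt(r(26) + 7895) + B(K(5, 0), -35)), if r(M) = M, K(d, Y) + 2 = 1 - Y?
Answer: sqrt(3524290)/199 ≈ 9.4337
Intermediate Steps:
K(d, Y) = -1 - Y (K(d, Y) = -2 + (1 - Y) = -1 - Y)
B(o, E) = 1/(-164 + E) (B(o, E) = 1/(E - 164) = 1/(-164 + E))
sqrt(sqrt(r(26) + 7895) + B(K(5, 0), -35)) = sqrt(sqrt(26 + 7895) + 1/(-164 - 35)) = sqrt(sqrt(7921) + 1/(-199)) = sqrt(89 - 1/199) = sqrt(17710/199) = sqrt(3524290)/199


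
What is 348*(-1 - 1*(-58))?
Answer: 19836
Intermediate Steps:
348*(-1 - 1*(-58)) = 348*(-1 + 58) = 348*57 = 19836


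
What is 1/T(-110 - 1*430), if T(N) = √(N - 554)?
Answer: -I*√1094/1094 ≈ -0.030234*I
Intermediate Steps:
T(N) = √(-554 + N)
1/T(-110 - 1*430) = 1/(√(-554 + (-110 - 1*430))) = 1/(√(-554 + (-110 - 430))) = 1/(√(-554 - 540)) = 1/(√(-1094)) = 1/(I*√1094) = -I*√1094/1094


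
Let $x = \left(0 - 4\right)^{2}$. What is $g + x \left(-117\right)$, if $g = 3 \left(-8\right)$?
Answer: $-1896$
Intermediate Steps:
$g = -24$
$x = 16$ ($x = \left(-4\right)^{2} = 16$)
$g + x \left(-117\right) = -24 + 16 \left(-117\right) = -24 - 1872 = -1896$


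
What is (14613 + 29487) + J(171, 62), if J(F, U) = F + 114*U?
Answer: 51339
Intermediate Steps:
(14613 + 29487) + J(171, 62) = (14613 + 29487) + (171 + 114*62) = 44100 + (171 + 7068) = 44100 + 7239 = 51339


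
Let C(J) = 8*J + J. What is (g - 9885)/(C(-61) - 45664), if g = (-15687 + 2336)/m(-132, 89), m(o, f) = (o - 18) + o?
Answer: 2774219/13032066 ≈ 0.21288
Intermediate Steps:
m(o, f) = -18 + 2*o (m(o, f) = (-18 + o) + o = -18 + 2*o)
g = 13351/282 (g = (-15687 + 2336)/(-18 + 2*(-132)) = -13351/(-18 - 264) = -13351/(-282) = -13351*(-1/282) = 13351/282 ≈ 47.344)
C(J) = 9*J
(g - 9885)/(C(-61) - 45664) = (13351/282 - 9885)/(9*(-61) - 45664) = -2774219/(282*(-549 - 45664)) = -2774219/282/(-46213) = -2774219/282*(-1/46213) = 2774219/13032066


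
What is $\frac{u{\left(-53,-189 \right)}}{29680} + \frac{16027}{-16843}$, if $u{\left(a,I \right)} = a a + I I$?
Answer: $\frac{17327943}{49990024} \approx 0.34663$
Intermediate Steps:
$u{\left(a,I \right)} = I^{2} + a^{2}$ ($u{\left(a,I \right)} = a^{2} + I^{2} = I^{2} + a^{2}$)
$\frac{u{\left(-53,-189 \right)}}{29680} + \frac{16027}{-16843} = \frac{\left(-189\right)^{2} + \left(-53\right)^{2}}{29680} + \frac{16027}{-16843} = \left(35721 + 2809\right) \frac{1}{29680} + 16027 \left(- \frac{1}{16843}\right) = 38530 \cdot \frac{1}{29680} - \frac{16027}{16843} = \frac{3853}{2968} - \frac{16027}{16843} = \frac{17327943}{49990024}$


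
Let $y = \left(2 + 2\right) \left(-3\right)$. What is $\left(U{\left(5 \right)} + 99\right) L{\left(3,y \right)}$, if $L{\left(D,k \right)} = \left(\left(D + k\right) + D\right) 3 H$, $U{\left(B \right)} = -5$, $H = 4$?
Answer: $-6768$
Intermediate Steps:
$y = -12$ ($y = 4 \left(-3\right) = -12$)
$L{\left(D,k \right)} = 12 k + 24 D$ ($L{\left(D,k \right)} = \left(\left(D + k\right) + D\right) 3 \cdot 4 = \left(k + 2 D\right) 3 \cdot 4 = \left(3 k + 6 D\right) 4 = 12 k + 24 D$)
$\left(U{\left(5 \right)} + 99\right) L{\left(3,y \right)} = \left(-5 + 99\right) \left(12 \left(-12\right) + 24 \cdot 3\right) = 94 \left(-144 + 72\right) = 94 \left(-72\right) = -6768$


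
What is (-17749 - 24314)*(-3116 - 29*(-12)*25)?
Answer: -234879792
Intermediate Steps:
(-17749 - 24314)*(-3116 - 29*(-12)*25) = -42063*(-3116 + 348*25) = -42063*(-3116 + 8700) = -42063*5584 = -234879792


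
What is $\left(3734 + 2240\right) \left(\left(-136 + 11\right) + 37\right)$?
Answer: $-525712$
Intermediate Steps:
$\left(3734 + 2240\right) \left(\left(-136 + 11\right) + 37\right) = 5974 \left(-125 + 37\right) = 5974 \left(-88\right) = -525712$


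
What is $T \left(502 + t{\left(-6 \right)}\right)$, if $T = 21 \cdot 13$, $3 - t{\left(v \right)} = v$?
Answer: $139503$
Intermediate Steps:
$t{\left(v \right)} = 3 - v$
$T = 273$
$T \left(502 + t{\left(-6 \right)}\right) = 273 \left(502 + \left(3 - -6\right)\right) = 273 \left(502 + \left(3 + 6\right)\right) = 273 \left(502 + 9\right) = 273 \cdot 511 = 139503$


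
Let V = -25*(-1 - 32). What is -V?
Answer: -825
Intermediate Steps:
V = 825 (V = -25*(-33) = 825)
-V = -1*825 = -825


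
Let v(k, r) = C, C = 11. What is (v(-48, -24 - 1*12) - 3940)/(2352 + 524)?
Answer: -3929/2876 ≈ -1.3661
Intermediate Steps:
v(k, r) = 11
(v(-48, -24 - 1*12) - 3940)/(2352 + 524) = (11 - 3940)/(2352 + 524) = -3929/2876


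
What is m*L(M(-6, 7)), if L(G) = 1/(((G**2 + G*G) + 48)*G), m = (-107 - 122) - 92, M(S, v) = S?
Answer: 107/240 ≈ 0.44583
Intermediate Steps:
m = -321 (m = -229 - 92 = -321)
L(G) = 1/(G*(48 + 2*G**2)) (L(G) = 1/(((G**2 + G**2) + 48)*G) = 1/((2*G**2 + 48)*G) = 1/((48 + 2*G**2)*G) = 1/(G*(48 + 2*G**2)))
m*L(M(-6, 7)) = -321/(2*(-6)*(24 + (-6)**2)) = -321*(-1)/(2*6*(24 + 36)) = -321*(-1)/(2*6*60) = -321*(-1/720) = 107/240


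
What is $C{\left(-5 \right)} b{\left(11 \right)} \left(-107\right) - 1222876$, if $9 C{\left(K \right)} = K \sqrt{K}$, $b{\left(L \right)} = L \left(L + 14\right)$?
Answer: $-1222876 + \frac{147125 i \sqrt{5}}{9} \approx -1.2229 \cdot 10^{6} + 36554.0 i$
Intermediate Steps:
$b{\left(L \right)} = L \left(14 + L\right)$
$C{\left(K \right)} = \frac{K^{\frac{3}{2}}}{9}$ ($C{\left(K \right)} = \frac{K \sqrt{K}}{9} = \frac{K^{\frac{3}{2}}}{9}$)
$C{\left(-5 \right)} b{\left(11 \right)} \left(-107\right) - 1222876 = \frac{\left(-5\right)^{\frac{3}{2}}}{9} \cdot 11 \left(14 + 11\right) \left(-107\right) - 1222876 = \frac{\left(-5\right) i \sqrt{5}}{9} \cdot 11 \cdot 25 \left(-107\right) - 1222876 = - \frac{5 i \sqrt{5}}{9} \cdot 275 \left(-107\right) - 1222876 = - \frac{1375 i \sqrt{5}}{9} \left(-107\right) - 1222876 = \frac{147125 i \sqrt{5}}{9} - 1222876 = -1222876 + \frac{147125 i \sqrt{5}}{9}$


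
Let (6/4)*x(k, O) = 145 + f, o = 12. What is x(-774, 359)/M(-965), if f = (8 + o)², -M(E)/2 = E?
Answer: 109/579 ≈ 0.18826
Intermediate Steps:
M(E) = -2*E
f = 400 (f = (8 + 12)² = 20² = 400)
x(k, O) = 1090/3 (x(k, O) = 2*(145 + 400)/3 = (⅔)*545 = 1090/3)
x(-774, 359)/M(-965) = 1090/(3*((-2*(-965)))) = (1090/3)/1930 = (1090/3)*(1/1930) = 109/579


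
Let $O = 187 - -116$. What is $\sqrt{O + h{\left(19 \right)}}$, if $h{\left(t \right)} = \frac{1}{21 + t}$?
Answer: $\frac{\sqrt{121210}}{20} \approx 17.408$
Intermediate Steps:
$O = 303$ ($O = 187 + 116 = 303$)
$\sqrt{O + h{\left(19 \right)}} = \sqrt{303 + \frac{1}{21 + 19}} = \sqrt{303 + \frac{1}{40}} = \sqrt{\frac{12121}{40}} = \frac{\sqrt{121210}}{20}$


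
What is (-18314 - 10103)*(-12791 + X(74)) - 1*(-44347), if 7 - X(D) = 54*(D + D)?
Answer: 590435939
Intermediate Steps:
X(D) = 7 - 108*D (X(D) = 7 - 54*(D + D) = 7 - 54*2*D = 7 - 108*D)
(-18314 - 10103)*(-12791 + X(74)) - 1*(-44347) = (-18314 - 10103)*(-12791 + (7 - 108*74)) - 1*(-44347) = -28417*(-12791 + (7 - 7992)) + 44347 = -28417*(-12791 - 7985) + 44347 = -28417*(-20776) + 44347 = 590391592 + 44347 = 590435939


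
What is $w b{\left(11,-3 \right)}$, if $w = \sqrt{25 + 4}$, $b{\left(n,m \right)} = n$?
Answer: $11 \sqrt{29} \approx 59.237$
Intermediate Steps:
$w = \sqrt{29} \approx 5.3852$
$w b{\left(11,-3 \right)} = \sqrt{29} \cdot 11 = 11 \sqrt{29}$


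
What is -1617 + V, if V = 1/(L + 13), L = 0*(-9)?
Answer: -21020/13 ≈ -1616.9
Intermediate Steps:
L = 0
V = 1/13 (V = 1/(0 + 13) = 1/13 ≈ 0.076923)
-1617 + V = -1617 + 1/13 = -21020/13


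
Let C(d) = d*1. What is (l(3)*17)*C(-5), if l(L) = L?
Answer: -255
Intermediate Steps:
C(d) = d
(l(3)*17)*C(-5) = (3*17)*(-5) = 51*(-5) = -255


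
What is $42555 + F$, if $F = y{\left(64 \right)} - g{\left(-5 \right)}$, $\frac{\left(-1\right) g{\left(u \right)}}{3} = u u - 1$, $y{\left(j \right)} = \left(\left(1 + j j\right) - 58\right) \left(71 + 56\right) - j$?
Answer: $555516$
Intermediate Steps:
$y{\left(j \right)} = -7239 - j + 127 j^{2}$ ($y{\left(j \right)} = \left(\left(1 + j^{2}\right) - 58\right) 127 - j = \left(-57 + j^{2}\right) 127 - j = \left(-7239 + 127 j^{2}\right) - j = -7239 - j + 127 j^{2}$)
$g{\left(u \right)} = 3 - 3 u^{2}$ ($g{\left(u \right)} = - 3 \left(u u - 1\right) = - 3 \left(u^{2} - 1\right) = - 3 \left(-1 + u^{2}\right) = 3 - 3 u^{2}$)
$F = 512961$ ($F = \left(-7239 - 64 + 127 \cdot 64^{2}\right) - \left(3 - 3 \left(-5\right)^{2}\right) = \left(-7239 - 64 + 127 \cdot 4096\right) - \left(3 - 75\right) = \left(-7239 - 64 + 520192\right) - \left(3 - 75\right) = 512889 - -72 = 512889 + 72 = 512961$)
$42555 + F = 42555 + 512961 = 555516$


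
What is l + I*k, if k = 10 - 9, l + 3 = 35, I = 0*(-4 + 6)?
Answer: 32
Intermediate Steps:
I = 0 (I = 0*2 = 0)
l = 32 (l = -3 + 35 = 32)
k = 1
l + I*k = 32 + 0*1 = 32 + 0 = 32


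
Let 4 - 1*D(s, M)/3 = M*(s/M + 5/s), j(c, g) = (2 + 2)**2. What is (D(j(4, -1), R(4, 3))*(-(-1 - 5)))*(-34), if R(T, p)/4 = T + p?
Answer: 12699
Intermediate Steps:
j(c, g) = 16 (j(c, g) = 4**2 = 16)
R(T, p) = 4*T + 4*p (R(T, p) = 4*(T + p) = 4*T + 4*p)
D(s, M) = 12 - 3*M*(5/s + s/M) (D(s, M) = 12 - 3*M*(s/M + 5/s) = 12 - 3*M*(5/s + s/M))
(D(j(4, -1), R(4, 3))*(-(-1 - 5)))*(-34) = ((12 - 3*16 - 15*(4*4 + 4*3)/16)*(-(-1 - 5)))*(-34) = ((12 - 48 - 15*(16 + 12)*1/16)*(-1*(-6)))*(-34) = ((12 - 48 - 15*28*1/16)*6)*(-34) = ((12 - 48 - 105/4)*6)*(-34) = -249/4*6*(-34) = -747/2*(-34) = 12699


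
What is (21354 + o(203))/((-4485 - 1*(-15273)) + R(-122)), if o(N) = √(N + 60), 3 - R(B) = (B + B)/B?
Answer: 21354/10789 + √263/10789 ≈ 1.9807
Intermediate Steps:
R(B) = 1 (R(B) = 3 - (B + B)/B = 3 - 2*B/B = 3 - 1*2 = 3 - 2 = 1)
o(N) = √(60 + N)
(21354 + o(203))/((-4485 - 1*(-15273)) + R(-122)) = (21354 + √(60 + 203))/((-4485 - 1*(-15273)) + 1) = (21354 + √263)/((-4485 + 15273) + 1) = (21354 + √263)/(10788 + 1) = (21354 + √263)/10789 = (21354 + √263)*(1/10789) = 21354/10789 + √263/10789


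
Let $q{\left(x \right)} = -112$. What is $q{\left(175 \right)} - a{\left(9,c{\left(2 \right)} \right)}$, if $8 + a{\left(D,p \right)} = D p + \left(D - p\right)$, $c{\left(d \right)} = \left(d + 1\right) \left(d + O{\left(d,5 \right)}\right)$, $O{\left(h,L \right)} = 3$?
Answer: $-233$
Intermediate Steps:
$c{\left(d \right)} = \left(1 + d\right) \left(3 + d\right)$ ($c{\left(d \right)} = \left(d + 1\right) \left(d + 3\right) = \left(1 + d\right) \left(3 + d\right)$)
$a{\left(D,p \right)} = -8 + D - p + D p$ ($a{\left(D,p \right)} = -8 + \left(D p + \left(D - p\right)\right) = -8 + \left(D - p + D p\right) = -8 + D - p + D p$)
$q{\left(175 \right)} - a{\left(9,c{\left(2 \right)} \right)} = -112 - \left(-8 + 9 - \left(3 + 2^{2} + 4 \cdot 2\right) + 9 \left(3 + 2^{2} + 4 \cdot 2\right)\right) = -112 - \left(-8 + 9 - \left(3 + 4 + 8\right) + 9 \left(3 + 4 + 8\right)\right) = -112 - \left(-8 + 9 - 15 + 9 \cdot 15\right) = -112 - \left(-8 + 9 - 15 + 135\right) = -112 - 121 = -233$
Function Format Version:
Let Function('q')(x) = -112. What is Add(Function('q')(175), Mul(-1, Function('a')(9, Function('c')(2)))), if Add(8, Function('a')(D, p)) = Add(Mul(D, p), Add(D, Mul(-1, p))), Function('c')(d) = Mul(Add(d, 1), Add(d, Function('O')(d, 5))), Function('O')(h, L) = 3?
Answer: -233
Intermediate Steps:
Function('c')(d) = Mul(Add(1, d), Add(3, d)) (Function('c')(d) = Mul(Add(d, 1), Add(d, 3)) = Mul(Add(1, d), Add(3, d)))
Function('a')(D, p) = Add(-8, D, Mul(-1, p), Mul(D, p)) (Function('a')(D, p) = Add(-8, Add(Mul(D, p), Add(D, Mul(-1, p)))) = Add(-8, Add(D, Mul(-1, p), Mul(D, p))) = Add(-8, D, Mul(-1, p), Mul(D, p)))
Add(Function('q')(175), Mul(-1, Function('a')(9, Function('c')(2)))) = Add(-112, Mul(-1, Add(-8, 9, Mul(-1, Add(3, Pow(2, 2), Mul(4, 2))), Mul(9, Add(3, Pow(2, 2), Mul(4, 2)))))) = Add(-112, Mul(-1, Add(-8, 9, Mul(-1, Add(3, 4, 8)), Mul(9, Add(3, 4, 8))))) = Add(-112, Mul(-1, Add(-8, 9, Mul(-1, 15), Mul(9, 15)))) = Add(-112, Mul(-1, Add(-8, 9, -15, 135))) = Add(-112, Mul(-1, 121)) = Add(-112, -121) = -233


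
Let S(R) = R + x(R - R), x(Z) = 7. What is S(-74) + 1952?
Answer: 1885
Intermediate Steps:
S(R) = 7 + R (S(R) = R + 7 = 7 + R)
S(-74) + 1952 = (7 - 74) + 1952 = -67 + 1952 = 1885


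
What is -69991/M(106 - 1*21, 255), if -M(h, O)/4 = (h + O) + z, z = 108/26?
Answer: 909883/17896 ≈ 50.843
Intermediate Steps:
z = 54/13 (z = 108*(1/26) = 54/13 ≈ 4.1538)
M(h, O) = -216/13 - 4*O - 4*h (M(h, O) = -4*((h + O) + 54/13) = -4*((O + h) + 54/13) = -4*(54/13 + O + h) = -216/13 - 4*O - 4*h)
-69991/M(106 - 1*21, 255) = -69991/(-216/13 - 4*255 - 4*(106 - 1*21)) = -69991/(-216/13 - 1020 - 4*(106 - 21)) = -69991/(-216/13 - 1020 - 4*85) = -69991/(-216/13 - 1020 - 340) = -69991/(-17896/13) = -69991*(-13/17896) = 909883/17896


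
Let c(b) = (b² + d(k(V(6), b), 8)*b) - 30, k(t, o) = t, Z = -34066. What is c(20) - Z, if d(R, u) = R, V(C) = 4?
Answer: 34516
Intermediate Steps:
c(b) = -30 + b² + 4*b (c(b) = (b² + 4*b) - 30 = -30 + b² + 4*b)
c(20) - Z = (-30 + 20² + 4*20) - 1*(-34066) = (-30 + 400 + 80) + 34066 = 450 + 34066 = 34516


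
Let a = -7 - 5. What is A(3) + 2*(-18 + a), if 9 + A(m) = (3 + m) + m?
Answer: -60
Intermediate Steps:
a = -12
A(m) = -6 + 2*m (A(m) = -9 + ((3 + m) + m) = -9 + (3 + 2*m) = -6 + 2*m)
A(3) + 2*(-18 + a) = (-6 + 2*3) + 2*(-18 - 12) = (-6 + 6) + 2*(-30) = 0 - 60 = -60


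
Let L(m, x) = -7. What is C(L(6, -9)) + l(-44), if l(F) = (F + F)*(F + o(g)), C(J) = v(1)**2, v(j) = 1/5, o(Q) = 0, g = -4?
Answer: 96801/25 ≈ 3872.0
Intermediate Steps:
v(j) = 1/5
C(J) = 1/25 (C(J) = (1/5)**2 = 1/25)
l(F) = 2*F**2 (l(F) = (F + F)*(F + 0) = (2*F)*F = 2*F**2)
C(L(6, -9)) + l(-44) = 1/25 + 2*(-44)**2 = 1/25 + 2*1936 = 1/25 + 3872 = 96801/25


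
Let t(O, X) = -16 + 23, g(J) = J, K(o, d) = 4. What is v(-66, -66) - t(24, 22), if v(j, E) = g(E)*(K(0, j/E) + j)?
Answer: 4085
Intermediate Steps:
v(j, E) = E*(4 + j)
t(O, X) = 7
v(-66, -66) - t(24, 22) = -66*(4 - 66) - 1*7 = -66*(-62) - 7 = 4092 - 7 = 4085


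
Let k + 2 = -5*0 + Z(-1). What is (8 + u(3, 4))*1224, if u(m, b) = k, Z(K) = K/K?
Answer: 8568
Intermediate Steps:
Z(K) = 1
k = -1 (k = -2 + (-5*0 + 1) = -2 + (0 + 1) = -2 + 1 = -1)
u(m, b) = -1
(8 + u(3, 4))*1224 = (8 - 1)*1224 = 7*1224 = 8568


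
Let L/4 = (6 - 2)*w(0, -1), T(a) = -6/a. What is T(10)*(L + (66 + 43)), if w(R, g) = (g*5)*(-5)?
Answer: -1527/5 ≈ -305.40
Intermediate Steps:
w(R, g) = -25*g (w(R, g) = (5*g)*(-5) = -25*g)
L = 400 (L = 4*((6 - 2)*(-25*(-1))) = 4*(4*25) = 4*100 = 400)
T(10)*(L + (66 + 43)) = (-6/10)*(400 + (66 + 43)) = (-6*⅒)*(400 + 109) = -⅗*509 = -1527/5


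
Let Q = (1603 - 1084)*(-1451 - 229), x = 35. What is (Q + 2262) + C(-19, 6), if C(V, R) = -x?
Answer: -869693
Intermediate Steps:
Q = -871920 (Q = 519*(-1680) = -871920)
C(V, R) = -35 (C(V, R) = -1*35 = -35)
(Q + 2262) + C(-19, 6) = (-871920 + 2262) - 35 = -869658 - 35 = -869693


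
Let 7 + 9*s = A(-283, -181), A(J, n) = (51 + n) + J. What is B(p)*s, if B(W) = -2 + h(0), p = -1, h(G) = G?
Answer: 280/3 ≈ 93.333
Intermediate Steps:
A(J, n) = 51 + J + n
s = -140/3 (s = -7/9 + (51 - 283 - 181)/9 = -7/9 + (⅑)*(-413) = -7/9 - 413/9 = -140/3 ≈ -46.667)
B(W) = -2 (B(W) = -2 + 0 = -2)
B(p)*s = -2*(-140/3) = 280/3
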